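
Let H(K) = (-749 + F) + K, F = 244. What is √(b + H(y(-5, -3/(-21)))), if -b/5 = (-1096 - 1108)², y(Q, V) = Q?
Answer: I*√24288590 ≈ 4928.3*I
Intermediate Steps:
H(K) = -505 + K (H(K) = (-749 + 244) + K = -505 + K)
b = -24288080 (b = -5*(-1096 - 1108)² = -5*(-2204)² = -5*4857616 = -24288080)
√(b + H(y(-5, -3/(-21)))) = √(-24288080 + (-505 - 5)) = √(-24288080 - 510) = √(-24288590) = I*√24288590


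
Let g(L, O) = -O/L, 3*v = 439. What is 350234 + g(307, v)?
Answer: 322565075/921 ≈ 3.5023e+5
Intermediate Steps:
v = 439/3 (v = (⅓)*439 = 439/3 ≈ 146.33)
g(L, O) = -O/L
350234 + g(307, v) = 350234 - 1*439/3/307 = 350234 - 1*439/3*1/307 = 350234 - 439/921 = 322565075/921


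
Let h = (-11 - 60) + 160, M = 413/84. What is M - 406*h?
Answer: -433549/12 ≈ -36129.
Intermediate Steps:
M = 59/12 (M = 413*(1/84) = 59/12 ≈ 4.9167)
h = 89 (h = -71 + 160 = 89)
M - 406*h = 59/12 - 406*89 = 59/12 - 36134 = -433549/12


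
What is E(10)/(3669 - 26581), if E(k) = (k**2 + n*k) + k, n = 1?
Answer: -15/2864 ≈ -0.0052374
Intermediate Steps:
E(k) = k**2 + 2*k (E(k) = (k**2 + 1*k) + k = (k**2 + k) + k = (k + k**2) + k = k**2 + 2*k)
E(10)/(3669 - 26581) = (10*(2 + 10))/(3669 - 26581) = (10*12)/(-22912) = -1/22912*120 = -15/2864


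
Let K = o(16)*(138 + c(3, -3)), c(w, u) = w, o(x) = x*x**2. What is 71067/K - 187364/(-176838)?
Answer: 20129466875/17021718528 ≈ 1.1826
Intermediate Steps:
o(x) = x**3
K = 577536 (K = 16**3*(138 + 3) = 4096*141 = 577536)
71067/K - 187364/(-176838) = 71067/577536 - 187364/(-176838) = 71067*(1/577536) - 187364*(-1/176838) = 23689/192512 + 93682/88419 = 20129466875/17021718528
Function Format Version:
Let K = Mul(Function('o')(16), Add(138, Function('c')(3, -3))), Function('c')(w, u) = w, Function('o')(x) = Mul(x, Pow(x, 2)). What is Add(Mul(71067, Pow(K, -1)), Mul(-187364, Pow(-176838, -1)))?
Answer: Rational(20129466875, 17021718528) ≈ 1.1826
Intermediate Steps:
Function('o')(x) = Pow(x, 3)
K = 577536 (K = Mul(Pow(16, 3), Add(138, 3)) = Mul(4096, 141) = 577536)
Add(Mul(71067, Pow(K, -1)), Mul(-187364, Pow(-176838, -1))) = Add(Mul(71067, Pow(577536, -1)), Mul(-187364, Pow(-176838, -1))) = Add(Mul(71067, Rational(1, 577536)), Mul(-187364, Rational(-1, 176838))) = Add(Rational(23689, 192512), Rational(93682, 88419)) = Rational(20129466875, 17021718528)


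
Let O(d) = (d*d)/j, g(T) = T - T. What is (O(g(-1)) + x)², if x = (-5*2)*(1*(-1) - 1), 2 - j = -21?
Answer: 400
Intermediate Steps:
j = 23 (j = 2 - 1*(-21) = 2 + 21 = 23)
g(T) = 0
O(d) = d²/23 (O(d) = (d*d)/23 = d²*(1/23) = d²/23)
x = 20 (x = -10*(-1 - 1) = -10*(-2) = 20)
(O(g(-1)) + x)² = ((1/23)*0² + 20)² = ((1/23)*0 + 20)² = (0 + 20)² = 20² = 400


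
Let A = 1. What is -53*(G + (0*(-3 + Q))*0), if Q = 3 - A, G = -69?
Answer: 3657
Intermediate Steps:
Q = 2 (Q = 3 - 1*1 = 3 - 1 = 2)
-53*(G + (0*(-3 + Q))*0) = -53*(-69 + (0*(-3 + 2))*0) = -53*(-69 + (0*(-1))*0) = -53*(-69 + 0*0) = -53*(-69 + 0) = -53*(-69) = 3657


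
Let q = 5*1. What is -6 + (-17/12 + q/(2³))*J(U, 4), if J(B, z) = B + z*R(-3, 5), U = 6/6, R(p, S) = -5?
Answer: 217/24 ≈ 9.0417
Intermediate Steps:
q = 5
U = 1 (U = 6*(⅙) = 1)
J(B, z) = B - 5*z (J(B, z) = B + z*(-5) = B - 5*z)
-6 + (-17/12 + q/(2³))*J(U, 4) = -6 + (-17/12 + 5/(2³))*(1 - 5*4) = -6 + (-17*1/12 + 5/8)*(1 - 20) = -6 + (-17/12 + 5*(⅛))*(-19) = -6 + (-17/12 + 5/8)*(-19) = -6 - 19/24*(-19) = -6 + 361/24 = 217/24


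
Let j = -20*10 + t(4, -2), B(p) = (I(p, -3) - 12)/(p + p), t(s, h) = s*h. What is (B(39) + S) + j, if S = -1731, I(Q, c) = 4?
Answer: -75625/39 ≈ -1939.1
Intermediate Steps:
t(s, h) = h*s
B(p) = -4/p (B(p) = (4 - 12)/(p + p) = -8*1/(2*p) = -4/p)
j = -208 (j = -20*10 - 2*4 = -200 - 8 = -208)
(B(39) + S) + j = (-4/39 - 1731) - 208 = -67513/39 - 208 = -75625/39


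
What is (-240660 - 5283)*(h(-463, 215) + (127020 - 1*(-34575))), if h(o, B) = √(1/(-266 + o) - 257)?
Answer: -39743159085 - 9109*I*√187354 ≈ -3.9743e+10 - 3.9428e+6*I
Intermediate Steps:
h(o, B) = √(-257 + 1/(-266 + o))
(-240660 - 5283)*(h(-463, 215) + (127020 - 1*(-34575))) = (-240660 - 5283)*(√((68363 - 257*(-463))/(-266 - 463)) + (127020 - 1*(-34575))) = -245943*(√((68363 + 118991)/(-729)) + (127020 + 34575)) = -245943*(√(-1/729*187354) + 161595) = -245943*(√(-187354/729) + 161595) = -245943*(I*√187354/27 + 161595) = -245943*(161595 + I*√187354/27) = -39743159085 - 9109*I*√187354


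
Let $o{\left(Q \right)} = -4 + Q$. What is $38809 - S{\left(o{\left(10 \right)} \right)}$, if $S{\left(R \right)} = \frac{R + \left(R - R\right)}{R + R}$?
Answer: $\frac{77617}{2} \approx 38809.0$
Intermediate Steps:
$S{\left(R \right)} = \frac{1}{2}$ ($S{\left(R \right)} = \frac{R + 0}{2 R} = R \frac{1}{2 R} = \frac{1}{2}$)
$38809 - S{\left(o{\left(10 \right)} \right)} = 38809 - \frac{1}{2} = \frac{77617}{2}$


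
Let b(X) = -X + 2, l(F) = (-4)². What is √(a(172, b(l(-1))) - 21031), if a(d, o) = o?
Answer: I*√21045 ≈ 145.07*I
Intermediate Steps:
l(F) = 16
b(X) = 2 - X
√(a(172, b(l(-1))) - 21031) = √((2 - 1*16) - 21031) = √((2 - 16) - 21031) = √(-14 - 21031) = √(-21045) = I*√21045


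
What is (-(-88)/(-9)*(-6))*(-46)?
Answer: -8096/3 ≈ -2698.7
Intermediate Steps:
(-(-88)/(-9)*(-6))*(-46) = (-(-88)*(-1)/9*(-6))*(-46) = (-11*8/9*(-6))*(-46) = -88/9*(-6)*(-46) = (176/3)*(-46) = -8096/3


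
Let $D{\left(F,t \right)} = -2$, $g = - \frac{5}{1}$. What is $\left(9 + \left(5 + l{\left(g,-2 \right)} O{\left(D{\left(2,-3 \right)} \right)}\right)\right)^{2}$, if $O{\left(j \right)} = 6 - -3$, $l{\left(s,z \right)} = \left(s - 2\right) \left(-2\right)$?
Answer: $19600$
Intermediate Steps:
$g = -5$ ($g = \left(-5\right) 1 = -5$)
$l{\left(s,z \right)} = 4 - 2 s$ ($l{\left(s,z \right)} = \left(-2 + s\right) \left(-2\right) = 4 - 2 s$)
$O{\left(j \right)} = 9$ ($O{\left(j \right)} = 6 + 3 = 9$)
$\left(9 + \left(5 + l{\left(g,-2 \right)} O{\left(D{\left(2,-3 \right)} \right)}\right)\right)^{2} = \left(9 + \left(5 + \left(4 - -10\right) 9\right)\right)^{2} = \left(9 + \left(5 + \left(4 + 10\right) 9\right)\right)^{2} = \left(9 + \left(5 + 14 \cdot 9\right)\right)^{2} = \left(9 + \left(5 + 126\right)\right)^{2} = \left(9 + 131\right)^{2} = 140^{2} = 19600$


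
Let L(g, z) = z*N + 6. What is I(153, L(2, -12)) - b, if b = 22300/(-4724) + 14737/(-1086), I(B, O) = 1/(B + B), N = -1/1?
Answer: 598307479/32705433 ≈ 18.294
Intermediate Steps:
N = -1 (N = -1*1 = -1)
L(g, z) = 6 - z (L(g, z) = z*(-1) + 6 = -z + 6 = 6 - z)
I(B, O) = 1/(2*B)
b = -23458847/1282566 (b = 22300*(-1/4724) + 14737*(-1/1086) = -5575/1181 - 14737/1086 = -23458847/1282566 ≈ -18.291)
I(153, L(2, -12)) - b = (½)/153 - 1*(-23458847/1282566) = (½)*(1/153) + 23458847/1282566 = 1/306 + 23458847/1282566 = 598307479/32705433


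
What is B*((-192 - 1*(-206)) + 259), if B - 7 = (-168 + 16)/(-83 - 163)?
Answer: 85267/41 ≈ 2079.7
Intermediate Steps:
B = 937/123 (B = 7 + (-168 + 16)/(-83 - 163) = 7 - 152/(-246) = 7 - 152*(-1/246) = 7 + 76/123 = 937/123 ≈ 7.6179)
B*((-192 - 1*(-206)) + 259) = 937*((-192 - 1*(-206)) + 259)/123 = 937*((-192 + 206) + 259)/123 = 937*(14 + 259)/123 = (937/123)*273 = 85267/41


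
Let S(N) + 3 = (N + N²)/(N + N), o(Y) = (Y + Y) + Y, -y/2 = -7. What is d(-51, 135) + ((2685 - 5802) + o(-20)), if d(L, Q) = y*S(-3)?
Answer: -3233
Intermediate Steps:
y = 14 (y = -2*(-7) = 14)
o(Y) = 3*Y (o(Y) = 2*Y + Y = 3*Y)
S(N) = -3 + (N + N²)/(2*N) (S(N) = -3 + (N + N²)/(N + N) = -3 + (N + N²)/((2*N)) = -3 + (N + N²)*(1/(2*N)) = -3 + (N + N²)/(2*N))
d(L, Q) = -56 (d(L, Q) = 14*(-5/2 + (½)*(-3)) = 14*(-5/2 - 3/2) = 14*(-4) = -56)
d(-51, 135) + ((2685 - 5802) + o(-20)) = -56 + ((2685 - 5802) + 3*(-20)) = -56 + (-3117 - 60) = -56 - 3177 = -3233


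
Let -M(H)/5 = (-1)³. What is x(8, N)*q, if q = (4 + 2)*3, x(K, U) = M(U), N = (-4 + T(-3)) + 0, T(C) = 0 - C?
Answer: 90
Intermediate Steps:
T(C) = -C
N = -1 (N = (-4 - 1*(-3)) + 0 = (-4 + 3) + 0 = -1 + 0 = -1)
M(H) = 5 (M(H) = -5*(-1)³ = -5*(-1) = 5)
x(K, U) = 5
q = 18 (q = 6*3 = 18)
x(8, N)*q = 5*18 = 90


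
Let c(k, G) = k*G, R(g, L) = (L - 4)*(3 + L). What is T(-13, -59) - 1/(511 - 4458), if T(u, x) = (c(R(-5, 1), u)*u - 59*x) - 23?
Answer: 5644211/3947 ≈ 1430.0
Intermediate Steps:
R(g, L) = (-4 + L)*(3 + L)
c(k, G) = G*k
T(u, x) = -23 - 59*x - 12*u² (T(u, x) = ((u*(-12 + 1² - 1*1))*u - 59*x) - 23 = ((u*(-12 + 1 - 1))*u - 59*x) - 23 = ((u*(-12))*u - 59*x) - 23 = ((-12*u)*u - 59*x) - 23 = (-12*u² - 59*x) - 23 = (-59*x - 12*u²) - 23 = -23 - 59*x - 12*u²)
T(-13, -59) - 1/(511 - 4458) = (-23 - 59*(-59) - 12*(-13)²) - 1/(511 - 4458) = (-23 + 3481 - 12*169) - 1/(-3947) = (-23 + 3481 - 2028) - 1*(-1/3947) = 1430 + 1/3947 = 5644211/3947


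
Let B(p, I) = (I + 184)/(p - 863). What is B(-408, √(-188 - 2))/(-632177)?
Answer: 184/803496967 + I*√190/803496967 ≈ 2.29e-7 + 1.7155e-8*I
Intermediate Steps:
B(p, I) = (184 + I)/(-863 + p)
B(-408, √(-188 - 2))/(-632177) = ((184 + √(-188 - 2))/(-863 - 408))/(-632177) = ((184 + √(-190))/(-1271))*(-1/632177) = -(184 + I*√190)/1271*(-1/632177) = (-184/1271 - I*√190/1271)*(-1/632177) = 184/803496967 + I*√190/803496967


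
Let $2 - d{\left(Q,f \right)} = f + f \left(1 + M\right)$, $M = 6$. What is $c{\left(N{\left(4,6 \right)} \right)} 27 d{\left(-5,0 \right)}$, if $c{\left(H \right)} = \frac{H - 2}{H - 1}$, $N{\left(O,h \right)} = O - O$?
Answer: $108$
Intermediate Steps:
$N{\left(O,h \right)} = 0$
$c{\left(H \right)} = \frac{-2 + H}{-1 + H}$
$d{\left(Q,f \right)} = 2 - 8 f$ ($d{\left(Q,f \right)} = 2 - \left(f + f \left(1 + 6\right)\right) = 2 - \left(f + f 7\right) = 2 - \left(f + 7 f\right) = 2 - 8 f$)
$c{\left(N{\left(4,6 \right)} \right)} 27 d{\left(-5,0 \right)} = \frac{-2 + 0}{-1 + 0} \cdot 27 \left(2 - 0\right) = \frac{1}{-1} \left(-2\right) 27 \left(2 + 0\right) = \left(-1\right) \left(-2\right) 27 \cdot 2 = 2 \cdot 27 \cdot 2 = 54 \cdot 2 = 108$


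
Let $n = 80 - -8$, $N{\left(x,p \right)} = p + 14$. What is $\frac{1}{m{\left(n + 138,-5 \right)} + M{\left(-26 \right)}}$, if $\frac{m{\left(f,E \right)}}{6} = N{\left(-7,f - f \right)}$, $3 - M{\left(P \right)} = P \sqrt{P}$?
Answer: $\frac{87}{25145} - \frac{26 i \sqrt{26}}{25145} \approx 0.0034599 - 0.0052724 i$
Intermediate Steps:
$N{\left(x,p \right)} = 14 + p$
$M{\left(P \right)} = 3 - P^{\frac{3}{2}}$ ($M{\left(P \right)} = 3 - P \sqrt{P} = 3 - P^{\frac{3}{2}}$)
$n = 88$ ($n = 80 + 8 = 88$)
$m{\left(f,E \right)} = 84$ ($m{\left(f,E \right)} = 6 \left(14 + \left(f - f\right)\right) = 6 \left(14 + 0\right) = 6 \cdot 14 = 84$)
$\frac{1}{m{\left(n + 138,-5 \right)} + M{\left(-26 \right)}} = \frac{1}{84 + \left(3 - \left(-26\right)^{\frac{3}{2}}\right)} = \frac{1}{84 + \left(3 - - 26 i \sqrt{26}\right)} = \frac{1}{84 + \left(3 + 26 i \sqrt{26}\right)} = \frac{1}{87 + 26 i \sqrt{26}}$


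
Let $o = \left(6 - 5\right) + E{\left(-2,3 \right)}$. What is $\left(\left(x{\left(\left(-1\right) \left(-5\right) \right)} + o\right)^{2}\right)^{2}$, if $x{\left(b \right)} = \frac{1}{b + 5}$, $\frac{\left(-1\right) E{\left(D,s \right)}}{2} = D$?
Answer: $\frac{6765201}{10000} \approx 676.52$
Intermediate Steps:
$E{\left(D,s \right)} = - 2 D$
$x{\left(b \right)} = \frac{1}{5 + b}$
$o = 5$ ($o = \left(6 - 5\right) - -4 = 1 + 4 = 5$)
$\left(\left(x{\left(\left(-1\right) \left(-5\right) \right)} + o\right)^{2}\right)^{2} = \left(\left(\frac{1}{5 - -5} + 5\right)^{2}\right)^{2} = \left(\left(\frac{1}{5 + 5} + 5\right)^{2}\right)^{2} = \left(\left(\frac{1}{10} + 5\right)^{2}\right)^{2} = \left(\left(\frac{51}{10}\right)^{2}\right)^{2} = \left(\frac{2601}{100}\right)^{2} = \frac{6765201}{10000}$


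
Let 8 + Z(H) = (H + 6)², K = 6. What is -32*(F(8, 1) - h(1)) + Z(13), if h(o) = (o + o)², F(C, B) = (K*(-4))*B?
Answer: 1249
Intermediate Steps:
F(C, B) = -24*B (F(C, B) = (6*(-4))*B = -24*B)
h(o) = 4*o² (h(o) = (2*o)² = 4*o²)
Z(H) = -8 + (6 + H)² (Z(H) = -8 + (H + 6)² = -8 + (6 + H)²)
-32*(F(8, 1) - h(1)) + Z(13) = -32*(-24*1 - 4*1²) + (-8 + (6 + 13)²) = -32*(-24 - 4) + (-8 + 19²) = -32*(-24 - 1*4) + (-8 + 361) = -32*(-24 - 4) + 353 = -32*(-28) + 353 = 896 + 353 = 1249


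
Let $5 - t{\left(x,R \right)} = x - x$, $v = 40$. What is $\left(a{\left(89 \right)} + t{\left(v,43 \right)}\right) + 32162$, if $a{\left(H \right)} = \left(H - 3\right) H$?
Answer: $39821$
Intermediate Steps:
$a{\left(H \right)} = H \left(-3 + H\right)$ ($a{\left(H \right)} = \left(-3 + H\right) H = H \left(-3 + H\right)$)
$t{\left(x,R \right)} = 5$ ($t{\left(x,R \right)} = 5 - \left(x - x\right) = 5 - 0 = 5 + 0 = 5$)
$\left(a{\left(89 \right)} + t{\left(v,43 \right)}\right) + 32162 = \left(89 \left(-3 + 89\right) + 5\right) + 32162 = \left(89 \cdot 86 + 5\right) + 32162 = \left(7654 + 5\right) + 32162 = 7659 + 32162 = 39821$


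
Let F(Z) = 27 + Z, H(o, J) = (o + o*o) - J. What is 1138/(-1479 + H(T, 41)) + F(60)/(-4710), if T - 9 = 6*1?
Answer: -91189/100480 ≈ -0.90753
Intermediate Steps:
T = 15 (T = 9 + 6*1 = 9 + 6 = 15)
H(o, J) = o + o² - J (H(o, J) = (o + o²) - J = o + o² - J)
1138/(-1479 + H(T, 41)) + F(60)/(-4710) = 1138/(-1479 + (15 + 15² - 1*41)) + (27 + 60)/(-4710) = 1138/(-1479 + (15 + 225 - 41)) + 87*(-1/4710) = 1138/(-1479 + 199) - 29/1570 = 1138/(-1280) - 29/1570 = 1138*(-1/1280) - 29/1570 = -569/640 - 29/1570 = -91189/100480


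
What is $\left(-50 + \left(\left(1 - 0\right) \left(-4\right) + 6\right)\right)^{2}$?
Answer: $2304$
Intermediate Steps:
$\left(-50 + \left(\left(1 - 0\right) \left(-4\right) + 6\right)\right)^{2} = \left(-50 + \left(\left(1 + 0\right) \left(-4\right) + 6\right)\right)^{2} = \left(-50 + \left(1 \left(-4\right) + 6\right)\right)^{2} = \left(-50 + \left(-4 + 6\right)\right)^{2} = \left(-50 + 2\right)^{2} = \left(-48\right)^{2} = 2304$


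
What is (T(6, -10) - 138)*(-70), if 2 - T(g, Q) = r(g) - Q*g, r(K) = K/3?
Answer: 13860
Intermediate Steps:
r(K) = K/3 (r(K) = K*(1/3) = K/3)
T(g, Q) = 2 - g/3 + Q*g (T(g, Q) = 2 - (g/3 - Q*g) = 2 + (-g/3 + Q*g) = 2 - g/3 + Q*g)
(T(6, -10) - 138)*(-70) = ((2 - 1/3*6 - 10*6) - 138)*(-70) = ((2 - 2 - 60) - 138)*(-70) = (-60 - 138)*(-70) = -198*(-70) = 13860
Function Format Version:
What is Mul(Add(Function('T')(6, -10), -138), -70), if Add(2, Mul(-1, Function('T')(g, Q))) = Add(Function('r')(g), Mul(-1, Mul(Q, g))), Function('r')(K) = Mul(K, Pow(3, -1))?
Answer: 13860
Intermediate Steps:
Function('r')(K) = Mul(Rational(1, 3), K) (Function('r')(K) = Mul(K, Rational(1, 3)) = Mul(Rational(1, 3), K))
Function('T')(g, Q) = Add(2, Mul(Rational(-1, 3), g), Mul(Q, g)) (Function('T')(g, Q) = Add(2, Mul(-1, Add(Mul(Rational(1, 3), g), Mul(-1, Mul(Q, g))))) = Add(2, Mul(-1, Add(Mul(Rational(1, 3), g), Mul(-1, Q, g)))) = Add(2, Add(Mul(Rational(-1, 3), g), Mul(Q, g))) = Add(2, Mul(Rational(-1, 3), g), Mul(Q, g)))
Mul(Add(Function('T')(6, -10), -138), -70) = Mul(Add(Add(2, Mul(Rational(-1, 3), 6), Mul(-10, 6)), -138), -70) = Mul(Add(Add(2, -2, -60), -138), -70) = Mul(Add(-60, -138), -70) = Mul(-198, -70) = 13860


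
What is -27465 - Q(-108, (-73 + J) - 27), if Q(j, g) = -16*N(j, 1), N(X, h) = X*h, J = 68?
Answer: -29193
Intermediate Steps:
Q(j, g) = -16*j
-27465 - Q(-108, (-73 + J) - 27) = -27465 - (-16)*(-108) = -27465 - 1*1728 = -27465 - 1728 = -29193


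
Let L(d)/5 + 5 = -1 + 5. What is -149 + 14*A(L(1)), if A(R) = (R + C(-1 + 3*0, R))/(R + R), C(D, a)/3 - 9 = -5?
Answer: -794/5 ≈ -158.80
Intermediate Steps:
C(D, a) = 12 (C(D, a) = 27 + 3*(-5) = 27 - 15 = 12)
L(d) = -5 (L(d) = -25 + 5*(-1 + 5) = -25 + 5*4 = -25 + 20 = -5)
A(R) = (12 + R)/(2*R) (A(R) = (R + 12)/(R + R) = (12 + R)/((2*R)) = (12 + R)*(1/(2*R)) = (12 + R)/(2*R))
-149 + 14*A(L(1)) = -149 + 14*((1/2)*(12 - 5)/(-5)) = -149 + 14*((1/2)*(-1/5)*7) = -149 + 14*(-7/10) = -149 - 49/5 = -794/5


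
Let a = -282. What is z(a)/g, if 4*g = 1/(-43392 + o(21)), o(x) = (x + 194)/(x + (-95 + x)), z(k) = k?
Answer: 2594389848/53 ≈ 4.8951e+7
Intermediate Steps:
o(x) = (194 + x)/(-95 + 2*x)
g = -53/9199964 (g = 1/(4*(-43392 + (194 + 21)/(-95 + 2*21))) = 1/(4*(-43392 + 215/(-95 + 42))) = 1/(4*(-43392 + 215/(-53))) = 1/(4*(-43392 - 1/53*215)) = 1/(4*(-43392 - 215/53)) = 1/(4*(-2299991/53)) = (¼)*(-53/2299991) = -53/9199964 ≈ -5.7609e-6)
z(a)/g = -282/(-53/9199964) = -282*(-9199964/53) = 2594389848/53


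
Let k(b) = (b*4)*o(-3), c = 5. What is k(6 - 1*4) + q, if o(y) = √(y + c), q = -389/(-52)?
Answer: 389/52 + 8*√2 ≈ 18.794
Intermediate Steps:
q = 389/52 (q = -389*(-1/52) = 389/52 ≈ 7.4808)
o(y) = √(5 + y) (o(y) = √(y + 5) = √(5 + y))
k(b) = 4*b*√2 (k(b) = (b*4)*√(5 - 3) = (4*b)*√2 = 4*b*√2)
k(6 - 1*4) + q = 4*(6 - 1*4)*√2 + 389/52 = 4*(6 - 4)*√2 + 389/52 = 4*2*√2 + 389/52 = 8*√2 + 389/52 = 389/52 + 8*√2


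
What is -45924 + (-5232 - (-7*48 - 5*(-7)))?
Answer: -50855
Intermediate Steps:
-45924 + (-5232 - (-7*48 - 5*(-7))) = -45924 + (-5232 - (-336 + 35)) = -45924 + (-5232 - 1*(-301)) = -45924 + (-5232 + 301) = -45924 - 4931 = -50855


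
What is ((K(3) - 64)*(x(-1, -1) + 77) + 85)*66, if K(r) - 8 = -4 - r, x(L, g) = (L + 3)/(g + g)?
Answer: -310398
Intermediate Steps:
x(L, g) = (3 + L)/(2*g) (x(L, g) = (3 + L)/((2*g)) = (3 + L)*(1/(2*g)) = (3 + L)/(2*g))
K(r) = 4 - r (K(r) = 8 + (-4 - r) = 4 - r)
((K(3) - 64)*(x(-1, -1) + 77) + 85)*66 = (((4 - 1*3) - 64)*((½)*(3 - 1)/(-1) + 77) + 85)*66 = (((4 - 3) - 64)*((½)*(-1)*2 + 77) + 85)*66 = ((1 - 64)*(-1 + 77) + 85)*66 = (-63*76 + 85)*66 = (-4788 + 85)*66 = -4703*66 = -310398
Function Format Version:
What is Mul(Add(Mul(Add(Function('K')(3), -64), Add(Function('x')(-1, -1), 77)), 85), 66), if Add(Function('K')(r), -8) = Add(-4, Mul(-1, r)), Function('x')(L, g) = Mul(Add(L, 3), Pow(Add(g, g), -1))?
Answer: -310398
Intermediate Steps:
Function('x')(L, g) = Mul(Rational(1, 2), Pow(g, -1), Add(3, L)) (Function('x')(L, g) = Mul(Add(3, L), Pow(Mul(2, g), -1)) = Mul(Add(3, L), Mul(Rational(1, 2), Pow(g, -1))) = Mul(Rational(1, 2), Pow(g, -1), Add(3, L)))
Function('K')(r) = Add(4, Mul(-1, r)) (Function('K')(r) = Add(8, Add(-4, Mul(-1, r))) = Add(4, Mul(-1, r)))
Mul(Add(Mul(Add(Function('K')(3), -64), Add(Function('x')(-1, -1), 77)), 85), 66) = Mul(Add(Mul(Add(Add(4, Mul(-1, 3)), -64), Add(Mul(Rational(1, 2), Pow(-1, -1), Add(3, -1)), 77)), 85), 66) = Mul(Add(Mul(Add(Add(4, -3), -64), Add(Mul(Rational(1, 2), -1, 2), 77)), 85), 66) = Mul(Add(Mul(Add(1, -64), Add(-1, 77)), 85), 66) = Mul(Add(Mul(-63, 76), 85), 66) = Mul(Add(-4788, 85), 66) = Mul(-4703, 66) = -310398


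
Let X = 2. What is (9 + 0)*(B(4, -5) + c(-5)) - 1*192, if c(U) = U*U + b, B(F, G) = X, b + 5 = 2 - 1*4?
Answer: -12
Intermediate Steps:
b = -7 (b = -5 + (2 - 1*4) = -5 + (2 - 4) = -5 - 2 = -7)
B(F, G) = 2
c(U) = -7 + U**2 (c(U) = U*U - 7 = U**2 - 7 = -7 + U**2)
(9 + 0)*(B(4, -5) + c(-5)) - 1*192 = (9 + 0)*(2 + (-7 + (-5)**2)) - 1*192 = 9*(2 + (-7 + 25)) - 192 = 9*(2 + 18) - 192 = 9*20 - 192 = 180 - 192 = -12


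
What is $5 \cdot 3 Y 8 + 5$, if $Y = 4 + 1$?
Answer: $605$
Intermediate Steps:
$Y = 5$
$5 \cdot 3 Y 8 + 5 = 5 \cdot 3 \cdot 5 \cdot 8 + 5 = 15 \cdot 5 \cdot 8 + 5 = 75 \cdot 8 + 5 = 600 + 5 = 605$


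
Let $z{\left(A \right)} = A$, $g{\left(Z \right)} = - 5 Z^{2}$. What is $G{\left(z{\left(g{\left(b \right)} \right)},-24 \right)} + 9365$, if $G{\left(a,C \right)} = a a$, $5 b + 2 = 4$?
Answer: $\frac{234141}{25} \approx 9365.6$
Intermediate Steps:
$b = \frac{2}{5}$ ($b = - \frac{2}{5} + \frac{1}{5} \cdot 4 = - \frac{2}{5} + \frac{4}{5} = \frac{2}{5} \approx 0.4$)
$G{\left(a,C \right)} = a^{2}$
$G{\left(z{\left(g{\left(b \right)} \right)},-24 \right)} + 9365 = \left(- 5 \left(\frac{2}{5}\right)^{2}\right)^{2} + 9365 = \left(\left(-5\right) \frac{4}{25}\right)^{2} + 9365 = \left(- \frac{4}{5}\right)^{2} + 9365 = \frac{16}{25} + 9365 = \frac{234141}{25}$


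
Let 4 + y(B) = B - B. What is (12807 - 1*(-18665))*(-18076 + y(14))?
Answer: -569013760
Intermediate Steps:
y(B) = -4 (y(B) = -4 + (B - B) = -4 + 0 = -4)
(12807 - 1*(-18665))*(-18076 + y(14)) = (12807 - 1*(-18665))*(-18076 - 4) = (12807 + 18665)*(-18080) = 31472*(-18080) = -569013760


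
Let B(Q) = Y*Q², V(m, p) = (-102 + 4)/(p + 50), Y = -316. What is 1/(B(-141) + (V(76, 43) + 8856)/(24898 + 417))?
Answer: -470859/2958122533462 ≈ -1.5917e-7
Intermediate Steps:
V(m, p) = -98/(50 + p)
B(Q) = -316*Q²
1/(B(-141) + (V(76, 43) + 8856)/(24898 + 417)) = 1/(-316*(-141)² + (-98/(50 + 43) + 8856)/(24898 + 417)) = 1/(-316*19881 + (-98/93 + 8856)/25315) = 1/(-6282396 + (-98*1/93 + 8856)*(1/25315)) = 1/(-6282396 + (-98/93 + 8856)*(1/25315)) = 1/(-6282396 + (823510/93)*(1/25315)) = 1/(-6282396 + 164702/470859) = 1/(-2958122533462/470859) = -470859/2958122533462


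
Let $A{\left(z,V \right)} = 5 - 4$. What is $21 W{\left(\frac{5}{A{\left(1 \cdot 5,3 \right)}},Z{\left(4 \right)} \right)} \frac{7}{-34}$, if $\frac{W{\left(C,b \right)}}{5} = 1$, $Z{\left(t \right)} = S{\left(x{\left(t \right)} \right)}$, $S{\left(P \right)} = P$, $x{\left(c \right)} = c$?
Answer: $- \frac{735}{34} \approx -21.618$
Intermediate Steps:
$A{\left(z,V \right)} = 1$ ($A{\left(z,V \right)} = 5 - 4 = 1$)
$Z{\left(t \right)} = t$
$W{\left(C,b \right)} = 5$ ($W{\left(C,b \right)} = 5 \cdot 1 = 5$)
$21 W{\left(\frac{5}{A{\left(1 \cdot 5,3 \right)}},Z{\left(4 \right)} \right)} \frac{7}{-34} = 21 \cdot 5 \frac{7}{-34} = 105 \cdot 7 \left(- \frac{1}{34}\right) = 105 \left(- \frac{7}{34}\right) = - \frac{735}{34}$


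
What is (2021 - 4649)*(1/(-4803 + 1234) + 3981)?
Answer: -37339118064/3569 ≈ -1.0462e+7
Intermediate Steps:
(2021 - 4649)*(1/(-4803 + 1234) + 3981) = -2628*(1/(-3569) + 3981) = -2628*(-1/3569 + 3981) = -2628*14208188/3569 = -37339118064/3569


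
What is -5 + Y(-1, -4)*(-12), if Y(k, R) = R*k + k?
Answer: -41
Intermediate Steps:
Y(k, R) = k + R*k
-5 + Y(-1, -4)*(-12) = -5 - (1 - 4)*(-12) = -5 - 1*(-3)*(-12) = -5 + 3*(-12) = -5 - 36 = -41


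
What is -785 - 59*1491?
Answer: -88754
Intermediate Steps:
-785 - 59*1491 = -785 - 87969 = -88754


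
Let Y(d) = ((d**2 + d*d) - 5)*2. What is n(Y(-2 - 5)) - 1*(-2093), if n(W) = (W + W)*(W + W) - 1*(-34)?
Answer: 140511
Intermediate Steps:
Y(d) = -10 + 4*d**2 (Y(d) = ((d**2 + d**2) - 5)*2 = (2*d**2 - 5)*2 = (-5 + 2*d**2)*2 = -10 + 4*d**2)
n(W) = 34 + 4*W**2 (n(W) = (2*W)*(2*W) + 34 = 4*W**2 + 34 = 34 + 4*W**2)
n(Y(-2 - 5)) - 1*(-2093) = (34 + 4*(-10 + 4*(-2 - 5)**2)**2) - 1*(-2093) = (34 + 4*(-10 + 4*(-7)**2)**2) + 2093 = (34 + 4*(-10 + 4*49)**2) + 2093 = (34 + 4*(-10 + 196)**2) + 2093 = (34 + 4*186**2) + 2093 = (34 + 4*34596) + 2093 = (34 + 138384) + 2093 = 138418 + 2093 = 140511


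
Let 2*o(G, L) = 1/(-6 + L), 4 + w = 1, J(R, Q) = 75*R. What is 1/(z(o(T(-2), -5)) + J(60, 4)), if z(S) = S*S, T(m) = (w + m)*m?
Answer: 484/2178001 ≈ 0.00022222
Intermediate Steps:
w = -3 (w = -4 + 1 = -3)
T(m) = m*(-3 + m) (T(m) = (-3 + m)*m = m*(-3 + m))
o(G, L) = 1/(2*(-6 + L))
z(S) = S²
1/(z(o(T(-2), -5)) + J(60, 4)) = 1/((1/(2*(-6 - 5)))² + 75*60) = 1/(((½)/(-11))² + 4500) = 1/(((½)*(-1/11))² + 4500) = 1/((-1/22)² + 4500) = 1/(1/484 + 4500) = 1/(2178001/484) = 484/2178001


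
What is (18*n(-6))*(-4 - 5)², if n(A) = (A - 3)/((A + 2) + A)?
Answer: 6561/5 ≈ 1312.2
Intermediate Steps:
n(A) = (-3 + A)/(2 + 2*A) (n(A) = (-3 + A)/((2 + A) + A) = (-3 + A)/(2 + 2*A))
(18*n(-6))*(-4 - 5)² = (18*((-3 - 6)/(2*(1 - 6))))*(-4 - 5)² = (18*((½)*(-9)/(-5)))*(-9)² = (18*((½)*(-⅕)*(-9)))*81 = (18*(9/10))*81 = (81/5)*81 = 6561/5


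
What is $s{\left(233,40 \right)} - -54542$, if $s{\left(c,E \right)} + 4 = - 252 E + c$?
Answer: $44691$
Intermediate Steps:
$s{\left(c,E \right)} = -4 + c - 252 E$ ($s{\left(c,E \right)} = -4 - \left(- c + 252 E\right) = -4 + c - 252 E$)
$s{\left(233,40 \right)} - -54542 = \left(-4 + 233 - 10080\right) - -54542 = \left(-4 + 233 - 10080\right) + 54542 = -9851 + 54542 = 44691$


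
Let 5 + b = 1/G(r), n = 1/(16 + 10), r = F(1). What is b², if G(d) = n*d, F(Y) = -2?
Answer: 324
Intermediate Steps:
r = -2
n = 1/26 ≈ 0.038462
G(d) = d/26
b = -18 (b = -5 + 1/((1/26)*(-2)) = -5 + 1/(-1/13) = -5 - 13 = -18)
b² = (-18)² = 324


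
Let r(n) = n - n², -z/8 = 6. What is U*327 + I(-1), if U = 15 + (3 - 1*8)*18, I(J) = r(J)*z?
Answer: -24429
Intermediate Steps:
z = -48 (z = -8*6 = -48)
I(J) = -48*J*(1 - J) (I(J) = (J*(1 - J))*(-48) = -48*J*(1 - J))
U = -75 (U = 15 + (3 - 8)*18 = 15 - 5*18 = 15 - 90 = -75)
U*327 + I(-1) = -75*327 + 48*(-1)*(-1 - 1) = -24525 + 48*(-1)*(-2) = -24525 + 96 = -24429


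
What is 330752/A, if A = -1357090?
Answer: -165376/678545 ≈ -0.24372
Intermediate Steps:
330752/A = 330752/(-1357090) = 330752*(-1/1357090) = -165376/678545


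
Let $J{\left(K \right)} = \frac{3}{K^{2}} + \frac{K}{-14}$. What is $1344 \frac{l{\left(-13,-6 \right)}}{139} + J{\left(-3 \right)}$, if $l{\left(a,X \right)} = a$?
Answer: $- \frac{730627}{5838} \approx -125.15$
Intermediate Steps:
$J{\left(K \right)} = \frac{3}{K^{2}} - \frac{K}{14}$ ($J{\left(K \right)} = \frac{3}{K^{2}} + K \left(- \frac{1}{14}\right) = \frac{3}{K^{2}} - \frac{K}{14}$)
$1344 \frac{l{\left(-13,-6 \right)}}{139} + J{\left(-3 \right)} = 1344 \left(- \frac{13}{139}\right) + \left(\frac{3}{9} - - \frac{3}{14}\right) = 1344 \left(\left(-13\right) \frac{1}{139}\right) + \left(3 \cdot \frac{1}{9} + \frac{3}{14}\right) = 1344 \left(- \frac{13}{139}\right) + \left(\frac{1}{3} + \frac{3}{14}\right) = - \frac{17472}{139} + \frac{23}{42} = - \frac{730627}{5838}$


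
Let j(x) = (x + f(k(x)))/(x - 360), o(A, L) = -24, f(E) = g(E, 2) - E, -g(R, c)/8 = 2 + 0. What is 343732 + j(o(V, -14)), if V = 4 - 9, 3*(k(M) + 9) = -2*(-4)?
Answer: 395979365/1152 ≈ 3.4373e+5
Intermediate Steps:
k(M) = -19/3 (k(M) = -9 + (-2*(-4))/3 = -9 + (1/3)*8 = -9 + 8/3 = -19/3)
V = -5
g(R, c) = -16 (g(R, c) = -8*(2 + 0) = -8*2 = -16)
f(E) = -16 - E
j(x) = (-29/3 + x)/(-360 + x) (j(x) = (x + (-16 - 1*(-19/3)))/(x - 360) = (x + (-16 + 19/3))/(-360 + x) = (x - 29/3)/(-360 + x) = (-29/3 + x)/(-360 + x))
343732 + j(o(V, -14)) = 343732 + (-29/3 - 24)/(-360 - 24) = 343732 - 101/3/(-384) = 343732 - 1/384*(-101/3) = 343732 + 101/1152 = 395979365/1152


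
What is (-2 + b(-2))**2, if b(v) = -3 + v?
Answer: 49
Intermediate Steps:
(-2 + b(-2))**2 = (-2 + (-3 - 2))**2 = (-2 - 5)**2 = (-7)**2 = 49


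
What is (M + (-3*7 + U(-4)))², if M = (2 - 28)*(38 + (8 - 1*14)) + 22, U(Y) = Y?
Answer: 697225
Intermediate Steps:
M = -810 (M = -26*(38 + (8 - 14)) + 22 = -26*(38 - 6) + 22 = -26*32 + 22 = -832 + 22 = -810)
(M + (-3*7 + U(-4)))² = (-810 + (-3*7 - 4))² = (-810 + (-21 - 4))² = (-810 - 25)² = (-835)² = 697225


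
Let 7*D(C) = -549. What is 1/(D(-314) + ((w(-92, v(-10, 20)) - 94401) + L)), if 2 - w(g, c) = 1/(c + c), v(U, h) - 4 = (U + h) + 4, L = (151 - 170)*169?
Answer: -252/24617491 ≈ -1.0237e-5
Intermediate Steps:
L = -3211 (L = -19*169 = -3211)
D(C) = -549/7 (D(C) = (⅐)*(-549) = -549/7)
v(U, h) = 8 + U + h (v(U, h) = 4 + ((U + h) + 4) = 4 + (4 + U + h) = 8 + U + h)
w(g, c) = 2 - 1/(2*c) (w(g, c) = 2 - 1/(c + c) = 2 - 1/(2*c))
1/(D(-314) + ((w(-92, v(-10, 20)) - 94401) + L)) = 1/(-549/7 + (((2 - 1/(2*(8 - 10 + 20))) - 94401) - 3211)) = 1/(-549/7 + (((2 - ½/18) - 94401) - 3211)) = 1/(-549/7 + (((2 - ½*1/18) - 94401) - 3211)) = 1/(-549/7 + (((2 - 1/36) - 94401) - 3211)) = 1/(-549/7 + ((71/36 - 94401) - 3211)) = 1/(-549/7 + (-3398365/36 - 3211)) = 1/(-549/7 - 3513961/36) = 1/(-24617491/252) = -252/24617491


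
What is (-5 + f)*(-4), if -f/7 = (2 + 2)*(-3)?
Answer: -316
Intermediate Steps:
f = 84 (f = -7*(2 + 2)*(-3) = -28*(-3) = -7*(-12) = 84)
(-5 + f)*(-4) = (-5 + 84)*(-4) = 79*(-4) = -316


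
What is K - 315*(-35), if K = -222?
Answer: 10803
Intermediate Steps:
K - 315*(-35) = -222 - 315*(-35) = -222 + 11025 = 10803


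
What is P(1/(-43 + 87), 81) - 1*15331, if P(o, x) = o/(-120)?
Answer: -80947681/5280 ≈ -15331.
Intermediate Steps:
P(o, x) = -o/120 (P(o, x) = o*(-1/120) = -o/120)
P(1/(-43 + 87), 81) - 1*15331 = -1/(120*(-43 + 87)) - 1*15331 = -1/120/44 - 15331 = -1/120*1/44 - 15331 = -1/5280 - 15331 = -80947681/5280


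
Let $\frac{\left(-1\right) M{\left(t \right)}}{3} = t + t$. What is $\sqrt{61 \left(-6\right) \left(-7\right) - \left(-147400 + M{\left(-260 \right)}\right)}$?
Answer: $\sqrt{148402} \approx 385.23$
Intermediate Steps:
$M{\left(t \right)} = - 6 t$ ($M{\left(t \right)} = - 3 \left(t + t\right) = - 3 \cdot 2 t = - 6 t$)
$\sqrt{61 \left(-6\right) \left(-7\right) - \left(-147400 + M{\left(-260 \right)}\right)} = \sqrt{61 \left(-6\right) \left(-7\right) + \left(147400 - \left(-6\right) \left(-260\right)\right)} = \sqrt{\left(-366\right) \left(-7\right) + \left(147400 - 1560\right)} = \sqrt{2562 + \left(147400 - 1560\right)} = \sqrt{2562 + 145840} = \sqrt{148402}$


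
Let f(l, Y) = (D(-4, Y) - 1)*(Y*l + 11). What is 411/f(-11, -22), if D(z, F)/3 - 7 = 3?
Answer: 411/7337 ≈ 0.056017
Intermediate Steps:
D(z, F) = 30 (D(z, F) = 21 + 3*3 = 21 + 9 = 30)
f(l, Y) = 319 + 29*Y*l (f(l, Y) = (30 - 1)*(Y*l + 11) = 29*(11 + Y*l) = 319 + 29*Y*l)
411/f(-11, -22) = 411/(319 + 29*(-22)*(-11)) = 411/(319 + 7018) = 411/7337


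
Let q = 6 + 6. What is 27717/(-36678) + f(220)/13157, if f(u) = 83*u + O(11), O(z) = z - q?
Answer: 101677011/160857482 ≈ 0.63209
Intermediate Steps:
q = 12
O(z) = -12 + z (O(z) = z - 1*12 = z - 12 = -12 + z)
f(u) = -1 + 83*u (f(u) = 83*u + (-12 + 11) = 83*u - 1 = -1 + 83*u)
27717/(-36678) + f(220)/13157 = 27717/(-36678) + (-1 + 83*220)/13157 = 27717*(-1/36678) + (-1 + 18260)*(1/13157) = -9239/12226 + 18259*(1/13157) = -9239/12226 + 18259/13157 = 101677011/160857482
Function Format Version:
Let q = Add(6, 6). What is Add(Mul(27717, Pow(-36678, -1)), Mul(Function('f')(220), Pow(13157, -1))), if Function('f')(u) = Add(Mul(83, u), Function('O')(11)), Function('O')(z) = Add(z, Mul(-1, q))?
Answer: Rational(101677011, 160857482) ≈ 0.63209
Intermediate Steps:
q = 12
Function('O')(z) = Add(-12, z) (Function('O')(z) = Add(z, Mul(-1, 12)) = Add(z, -12) = Add(-12, z))
Function('f')(u) = Add(-1, Mul(83, u)) (Function('f')(u) = Add(Mul(83, u), Add(-12, 11)) = Add(Mul(83, u), -1) = Add(-1, Mul(83, u)))
Add(Mul(27717, Pow(-36678, -1)), Mul(Function('f')(220), Pow(13157, -1))) = Add(Mul(27717, Pow(-36678, -1)), Mul(Add(-1, Mul(83, 220)), Pow(13157, -1))) = Add(Mul(27717, Rational(-1, 36678)), Mul(Add(-1, 18260), Rational(1, 13157))) = Add(Rational(-9239, 12226), Mul(18259, Rational(1, 13157))) = Add(Rational(-9239, 12226), Rational(18259, 13157)) = Rational(101677011, 160857482)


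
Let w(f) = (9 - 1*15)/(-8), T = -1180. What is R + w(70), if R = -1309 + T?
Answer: -9953/4 ≈ -2488.3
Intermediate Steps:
R = -2489 (R = -1309 - 1180 = -2489)
w(f) = ¾ (w(f) = (9 - 15)*(-⅛) = -6*(-⅛) = ¾)
R + w(70) = -2489 + ¾ = -9953/4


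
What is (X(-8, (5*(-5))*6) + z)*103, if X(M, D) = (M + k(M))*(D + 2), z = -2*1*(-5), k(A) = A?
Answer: 244934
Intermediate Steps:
z = 10 (z = -2*(-5) = 10)
X(M, D) = 2*M*(2 + D) (X(M, D) = (M + M)*(D + 2) = (2*M)*(2 + D) = 2*M*(2 + D))
(X(-8, (5*(-5))*6) + z)*103 = (2*(-8)*(2 + (5*(-5))*6) + 10)*103 = (2*(-8)*(2 - 25*6) + 10)*103 = (2*(-8)*(2 - 150) + 10)*103 = (2*(-8)*(-148) + 10)*103 = (2368 + 10)*103 = 2378*103 = 244934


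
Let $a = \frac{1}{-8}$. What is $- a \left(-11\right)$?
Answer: $- \frac{11}{8} \approx -1.375$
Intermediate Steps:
$a = - \frac{1}{8} \approx -0.125$
$- a \left(-11\right) = \left(-1\right) \left(- \frac{1}{8}\right) \left(-11\right) = \frac{1}{8} \left(-11\right) = - \frac{11}{8}$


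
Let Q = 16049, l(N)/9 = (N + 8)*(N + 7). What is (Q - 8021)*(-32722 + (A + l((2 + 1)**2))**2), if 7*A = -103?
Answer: 2316236239908/49 ≈ 4.7270e+10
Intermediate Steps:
l(N) = 9*(7 + N)*(8 + N) (l(N) = 9*((N + 8)*(N + 7)) = 9*((8 + N)*(7 + N)) = 9*((7 + N)*(8 + N)) = 9*(7 + N)*(8 + N))
A = -103/7 (A = (1/7)*(-103) = -103/7 ≈ -14.714)
(Q - 8021)*(-32722 + (A + l((2 + 1)**2))**2) = (16049 - 8021)*(-32722 + (-103/7 + (504 + 9*((2 + 1)**2)**2 + 135*(2 + 1)**2))**2) = 8028*(-32722 + (-103/7 + (504 + 9*(3**2)**2 + 135*3**2))**2) = 8028*(-32722 + (-103/7 + (504 + 9*9**2 + 135*9))**2) = 8028*(-32722 + (-103/7 + (504 + 9*81 + 1215))**2) = 8028*(-32722 + (-103/7 + (504 + 729 + 1215))**2) = 8028*(-32722 + (-103/7 + 2448)**2) = 8028*(-32722 + (17033/7)**2) = 8028*(-32722 + 290123089/49) = 8028*(288519711/49) = 2316236239908/49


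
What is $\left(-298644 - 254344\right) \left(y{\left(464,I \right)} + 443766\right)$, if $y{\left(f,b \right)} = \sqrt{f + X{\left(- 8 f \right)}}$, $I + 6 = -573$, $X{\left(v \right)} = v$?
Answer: $-245397272808 - 2211952 i \sqrt{203} \approx -2.454 \cdot 10^{11} - 3.1515 \cdot 10^{7} i$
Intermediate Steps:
$I = -579$ ($I = -6 - 573 = -579$)
$y{\left(f,b \right)} = \sqrt{7} \sqrt{- f}$ ($y{\left(f,b \right)} = \sqrt{f - 8 f} = \sqrt{- 7 f} = \sqrt{7} \sqrt{- f}$)
$\left(-298644 - 254344\right) \left(y{\left(464,I \right)} + 443766\right) = \left(-298644 - 254344\right) \left(\sqrt{7} \sqrt{\left(-1\right) 464} + 443766\right) = - 552988 \left(\sqrt{7} \sqrt{-464} + 443766\right) = - 552988 \left(\sqrt{7} \cdot 4 i \sqrt{29} + 443766\right) = - 552988 \left(4 i \sqrt{203} + 443766\right) = - 552988 \left(443766 + 4 i \sqrt{203}\right) = -245397272808 - 2211952 i \sqrt{203}$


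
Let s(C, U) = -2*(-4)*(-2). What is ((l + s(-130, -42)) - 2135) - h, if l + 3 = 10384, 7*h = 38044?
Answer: 19566/7 ≈ 2795.1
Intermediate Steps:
s(C, U) = -16 (s(C, U) = 8*(-2) = -16)
h = 38044/7 (h = (⅐)*38044 = 38044/7 ≈ 5434.9)
l = 10381 (l = -3 + 10384 = 10381)
((l + s(-130, -42)) - 2135) - h = ((10381 - 16) - 2135) - 1*38044/7 = (10365 - 2135) - 38044/7 = 8230 - 38044/7 = 19566/7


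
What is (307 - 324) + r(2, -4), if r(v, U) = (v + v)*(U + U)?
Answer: -49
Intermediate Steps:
r(v, U) = 4*U*v (r(v, U) = (2*v)*(2*U) = 4*U*v)
(307 - 324) + r(2, -4) = (307 - 324) + 4*(-4)*2 = -17 - 32 = -49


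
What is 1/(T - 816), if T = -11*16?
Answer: -1/992 ≈ -0.0010081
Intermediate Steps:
T = -176
1/(T - 816) = 1/(-176 - 816) = 1/(-992) = -1/992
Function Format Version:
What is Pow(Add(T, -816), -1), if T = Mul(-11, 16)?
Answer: Rational(-1, 992) ≈ -0.0010081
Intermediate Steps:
T = -176
Pow(Add(T, -816), -1) = Pow(Add(-176, -816), -1) = Pow(-992, -1) = Rational(-1, 992)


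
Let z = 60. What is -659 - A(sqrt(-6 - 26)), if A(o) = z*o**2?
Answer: 1261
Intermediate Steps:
A(o) = 60*o**2
-659 - A(sqrt(-6 - 26)) = -659 - 60*(sqrt(-6 - 26))**2 = -659 - 60*(sqrt(-32))**2 = -659 - 60*(4*I*sqrt(2))**2 = -659 - 60*(-32) = -659 - 1*(-1920) = -659 + 1920 = 1261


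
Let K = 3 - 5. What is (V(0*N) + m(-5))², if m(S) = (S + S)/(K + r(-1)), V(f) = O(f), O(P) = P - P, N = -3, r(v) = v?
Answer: 100/9 ≈ 11.111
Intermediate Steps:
O(P) = 0
V(f) = 0
K = -2
m(S) = -2*S/3 (m(S) = (S + S)/(-2 - 1) = (2*S)/(-3) = (2*S)*(-⅓) = -2*S/3)
(V(0*N) + m(-5))² = (0 - ⅔*(-5))² = (0 + 10/3)² = (10/3)² = 100/9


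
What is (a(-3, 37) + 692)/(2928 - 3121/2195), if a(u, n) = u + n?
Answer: 1593570/6423839 ≈ 0.24807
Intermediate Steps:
a(u, n) = n + u
(a(-3, 37) + 692)/(2928 - 3121/2195) = ((37 - 3) + 692)/(2928 - 3121/2195) = (34 + 692)/(2928 - 3121*1/2195) = 726/(2928 - 3121/2195) = 726/(6423839/2195) = 726*(2195/6423839) = 1593570/6423839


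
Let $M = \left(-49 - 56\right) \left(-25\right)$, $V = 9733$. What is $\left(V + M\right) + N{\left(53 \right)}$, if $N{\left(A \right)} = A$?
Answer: $12411$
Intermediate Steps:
$M = 2625$ ($M = \left(-105\right) \left(-25\right) = 2625$)
$\left(V + M\right) + N{\left(53 \right)} = \left(9733 + 2625\right) + 53 = 12358 + 53 = 12411$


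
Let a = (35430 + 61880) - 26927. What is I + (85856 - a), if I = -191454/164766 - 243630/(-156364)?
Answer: 33220699123923/2146955902 ≈ 15473.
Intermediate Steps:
I = 850452277/2146955902 (I = -191454*1/164766 - 243630*(-1/156364) = -31909/27461 + 121815/78182 = 850452277/2146955902 ≈ 0.39612)
a = 70383 (a = 97310 - 26927 = 70383)
I + (85856 - a) = 850452277/2146955902 + (85856 - 1*70383) = 850452277/2146955902 + (85856 - 70383) = 850452277/2146955902 + 15473 = 33220699123923/2146955902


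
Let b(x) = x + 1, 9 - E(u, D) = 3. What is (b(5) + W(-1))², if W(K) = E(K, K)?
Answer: 144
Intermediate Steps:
E(u, D) = 6 (E(u, D) = 9 - 1*3 = 9 - 3 = 6)
W(K) = 6
b(x) = 1 + x
(b(5) + W(-1))² = ((1 + 5) + 6)² = (6 + 6)² = 12² = 144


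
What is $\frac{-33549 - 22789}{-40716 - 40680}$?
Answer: $\frac{1657}{2394} \approx 0.69215$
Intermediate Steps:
$\frac{-33549 - 22789}{-40716 - 40680} = - \frac{56338}{-81396} = \left(-56338\right) \left(- \frac{1}{81396}\right) = \frac{1657}{2394}$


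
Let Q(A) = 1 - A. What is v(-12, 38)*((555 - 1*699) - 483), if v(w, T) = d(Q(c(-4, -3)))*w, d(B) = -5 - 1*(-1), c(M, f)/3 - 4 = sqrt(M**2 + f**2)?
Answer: -30096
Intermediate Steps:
c(M, f) = 12 + 3*sqrt(M**2 + f**2)
d(B) = -4 (d(B) = -5 + 1 = -4)
v(w, T) = -4*w
v(-12, 38)*((555 - 1*699) - 483) = (-4*(-12))*((555 - 1*699) - 483) = 48*((555 - 699) - 483) = 48*(-144 - 483) = 48*(-627) = -30096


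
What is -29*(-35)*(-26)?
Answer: -26390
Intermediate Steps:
-29*(-35)*(-26) = 1015*(-26) = -26390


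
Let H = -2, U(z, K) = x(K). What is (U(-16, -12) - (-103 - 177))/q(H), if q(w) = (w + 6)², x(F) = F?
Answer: 67/4 ≈ 16.750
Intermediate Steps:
U(z, K) = K
q(w) = (6 + w)²
(U(-16, -12) - (-103 - 177))/q(H) = (-12 - (-103 - 177))/((6 - 2)²) = (-12 - 1*(-280))/(4²) = (-12 + 280)/16 = 268*(1/16) = 67/4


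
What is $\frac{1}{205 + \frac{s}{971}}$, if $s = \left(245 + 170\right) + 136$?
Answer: $\frac{971}{199606} \approx 0.0048646$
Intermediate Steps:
$s = 551$ ($s = 415 + 136 = 551$)
$\frac{1}{205 + \frac{s}{971}} = \frac{1}{205 + \frac{551}{971}} = \frac{1}{\frac{199606}{971}} = \frac{971}{199606}$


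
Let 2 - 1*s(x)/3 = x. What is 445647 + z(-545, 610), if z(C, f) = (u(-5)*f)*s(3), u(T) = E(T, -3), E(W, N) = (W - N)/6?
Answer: 446257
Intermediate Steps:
s(x) = 6 - 3*x
E(W, N) = -N/6 + W/6 (E(W, N) = (W - N)*(1/6) = -N/6 + W/6)
u(T) = 1/2 + T/6 (u(T) = -1/6*(-3) + T/6 = 1/2 + T/6)
z(C, f) = f (z(C, f) = ((1/2 + (1/6)*(-5))*f)*(6 - 3*3) = ((1/2 - 5/6)*f)*(6 - 9) = -f/3*(-3) = f)
445647 + z(-545, 610) = 445647 + 610 = 446257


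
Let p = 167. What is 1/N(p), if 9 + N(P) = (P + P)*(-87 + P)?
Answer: 1/26711 ≈ 3.7438e-5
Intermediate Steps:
N(P) = -9 + 2*P*(-87 + P) (N(P) = -9 + (P + P)*(-87 + P) = -9 + (2*P)*(-87 + P) = -9 + 2*P*(-87 + P))
1/N(p) = 1/(-9 - 174*167 + 2*167**2) = 1/(-9 - 29058 + 2*27889) = 1/(-9 - 29058 + 55778) = 1/26711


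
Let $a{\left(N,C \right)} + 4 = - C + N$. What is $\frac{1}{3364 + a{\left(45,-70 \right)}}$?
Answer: $\frac{1}{3475} \approx 0.00028777$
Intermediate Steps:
$a{\left(N,C \right)} = -4 + N - C$ ($a{\left(N,C \right)} = -4 - \left(C - N\right) = -4 + N - C$)
$\frac{1}{3364 + a{\left(45,-70 \right)}} = \frac{1}{3364 - -111} = \frac{1}{3364 + \left(-4 + 45 + 70\right)} = \frac{1}{3364 + 111} = \frac{1}{3475}$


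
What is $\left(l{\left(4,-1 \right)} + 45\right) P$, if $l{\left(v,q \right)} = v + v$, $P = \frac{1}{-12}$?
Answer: $- \frac{53}{12} \approx -4.4167$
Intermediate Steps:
$P = - \frac{1}{12} \approx -0.083333$
$l{\left(v,q \right)} = 2 v$
$\left(l{\left(4,-1 \right)} + 45\right) P = \left(2 \cdot 4 + 45\right) \left(- \frac{1}{12}\right) = \left(8 + 45\right) \left(- \frac{1}{12}\right) = 53 \left(- \frac{1}{12}\right) = - \frac{53}{12}$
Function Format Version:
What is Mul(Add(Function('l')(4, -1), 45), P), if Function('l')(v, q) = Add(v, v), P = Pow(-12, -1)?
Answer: Rational(-53, 12) ≈ -4.4167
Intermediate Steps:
P = Rational(-1, 12) ≈ -0.083333
Function('l')(v, q) = Mul(2, v)
Mul(Add(Function('l')(4, -1), 45), P) = Mul(Add(Mul(2, 4), 45), Rational(-1, 12)) = Mul(Add(8, 45), Rational(-1, 12)) = Mul(53, Rational(-1, 12)) = Rational(-53, 12)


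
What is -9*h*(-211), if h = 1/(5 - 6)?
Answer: -1899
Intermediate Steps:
h = -1 (h = 1/(-1) = -1)
-9*h*(-211) = -9*(-1)*(-211) = 9*(-211) = -1899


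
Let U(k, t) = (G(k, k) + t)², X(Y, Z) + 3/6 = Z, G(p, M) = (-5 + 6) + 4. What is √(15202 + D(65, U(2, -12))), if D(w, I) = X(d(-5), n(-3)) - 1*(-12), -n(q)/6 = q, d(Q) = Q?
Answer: √60926/2 ≈ 123.42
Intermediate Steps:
G(p, M) = 5 (G(p, M) = 1 + 4 = 5)
n(q) = -6*q
X(Y, Z) = -½ + Z
U(k, t) = (5 + t)²
D(w, I) = 59/2 (D(w, I) = (-½ - 6*(-3)) - 1*(-12) = (-½ + 18) + 12 = 35/2 + 12 = 59/2)
√(15202 + D(65, U(2, -12))) = √(15202 + 59/2) = √(30463/2) = √60926/2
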